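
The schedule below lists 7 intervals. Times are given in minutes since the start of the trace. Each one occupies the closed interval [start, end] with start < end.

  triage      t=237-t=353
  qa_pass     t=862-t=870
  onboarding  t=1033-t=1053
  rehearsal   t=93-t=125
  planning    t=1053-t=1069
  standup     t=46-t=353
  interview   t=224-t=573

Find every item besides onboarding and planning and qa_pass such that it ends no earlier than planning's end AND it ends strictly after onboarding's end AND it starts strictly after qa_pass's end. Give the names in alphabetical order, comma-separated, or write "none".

none

Conditions: its end is no earlier than planning's end (X.end >= t=1069) AND its end is strictly after onboarding's end (X.end > t=1053) AND its start is strictly after qa_pass's end (X.start > t=870).
interview: end t=573 >= t=1069? ✗; end t=573 > t=1053? ✗; start t=224 > t=870? ✗ → no.
rehearsal: end t=125 >= t=1069? ✗; end t=125 > t=1053? ✗; start t=93 > t=870? ✗ → no.
standup: end t=353 >= t=1069? ✗; end t=353 > t=1053? ✗; start t=46 > t=870? ✗ → no.
triage: end t=353 >= t=1069? ✗; end t=353 > t=1053? ✗; start t=237 > t=870? ✗ → no.
Result: none.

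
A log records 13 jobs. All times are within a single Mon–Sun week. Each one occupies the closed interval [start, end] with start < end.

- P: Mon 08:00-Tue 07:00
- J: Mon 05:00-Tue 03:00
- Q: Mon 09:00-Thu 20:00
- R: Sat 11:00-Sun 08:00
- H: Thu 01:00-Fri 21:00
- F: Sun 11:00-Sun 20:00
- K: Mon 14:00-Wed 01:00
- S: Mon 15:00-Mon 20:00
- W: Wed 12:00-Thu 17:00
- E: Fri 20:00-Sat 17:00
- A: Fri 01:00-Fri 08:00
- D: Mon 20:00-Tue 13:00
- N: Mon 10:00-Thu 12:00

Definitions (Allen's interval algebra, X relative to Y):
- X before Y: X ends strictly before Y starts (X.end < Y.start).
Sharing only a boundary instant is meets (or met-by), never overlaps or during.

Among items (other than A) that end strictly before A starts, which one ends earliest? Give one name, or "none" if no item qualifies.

S

Target A = [Fri 01:00, Fri 08:00].
D [Mon 20:00, Tue 13:00] → before → candidate.
E [Fri 20:00, Sat 17:00] → after → excluded.
F [Sun 11:00, Sun 20:00] → after → excluded.
H [Thu 01:00, Fri 21:00] → contains → excluded.
J [Mon 05:00, Tue 03:00] → before → candidate.
K [Mon 14:00, Wed 01:00] → before → candidate.
N [Mon 10:00, Thu 12:00] → before → candidate.
P [Mon 08:00, Tue 07:00] → before → candidate.
Q [Mon 09:00, Thu 20:00] → before → candidate.
R [Sat 11:00, Sun 08:00] → after → excluded.
S [Mon 15:00, Mon 20:00] → before → candidate.
W [Wed 12:00, Thu 17:00] → before → candidate.
Among candidates, earliest end is Mon 20:00 → S.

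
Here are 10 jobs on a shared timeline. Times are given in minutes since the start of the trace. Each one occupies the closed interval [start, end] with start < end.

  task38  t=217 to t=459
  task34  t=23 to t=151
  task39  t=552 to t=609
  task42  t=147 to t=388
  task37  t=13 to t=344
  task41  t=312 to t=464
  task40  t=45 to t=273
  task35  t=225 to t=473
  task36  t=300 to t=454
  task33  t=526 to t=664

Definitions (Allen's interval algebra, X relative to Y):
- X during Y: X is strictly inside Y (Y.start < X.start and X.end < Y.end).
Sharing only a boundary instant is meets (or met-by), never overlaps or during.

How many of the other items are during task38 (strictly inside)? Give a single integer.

Target task38 = [t=217, t=459].
task33 [t=526, t=664] → after → no.
task34 [t=23, t=151] → before → no.
task35 [t=225, t=473] → overlapped-by → no.
task36 [t=300, t=454] → during → counts.
task37 [t=13, t=344] → overlaps → no.
task39 [t=552, t=609] → after → no.
task40 [t=45, t=273] → overlaps → no.
task41 [t=312, t=464] → overlapped-by → no.
task42 [t=147, t=388] → overlaps → no.
Total: 1.

1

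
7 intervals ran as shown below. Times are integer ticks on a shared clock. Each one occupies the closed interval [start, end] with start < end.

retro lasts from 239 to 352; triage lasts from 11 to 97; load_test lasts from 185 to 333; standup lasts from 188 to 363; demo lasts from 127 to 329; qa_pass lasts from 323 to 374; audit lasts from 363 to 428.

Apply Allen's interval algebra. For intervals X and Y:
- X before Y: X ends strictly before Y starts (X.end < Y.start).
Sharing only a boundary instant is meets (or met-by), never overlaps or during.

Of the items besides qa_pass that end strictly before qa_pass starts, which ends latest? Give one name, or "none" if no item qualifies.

triage

Target qa_pass = [323, 374].
audit [363, 428] → overlapped-by → excluded.
demo [127, 329] → overlaps → excluded.
load_test [185, 333] → overlaps → excluded.
retro [239, 352] → overlaps → excluded.
standup [188, 363] → overlaps → excluded.
triage [11, 97] → before → candidate.
Among candidates, latest end is 97 → triage.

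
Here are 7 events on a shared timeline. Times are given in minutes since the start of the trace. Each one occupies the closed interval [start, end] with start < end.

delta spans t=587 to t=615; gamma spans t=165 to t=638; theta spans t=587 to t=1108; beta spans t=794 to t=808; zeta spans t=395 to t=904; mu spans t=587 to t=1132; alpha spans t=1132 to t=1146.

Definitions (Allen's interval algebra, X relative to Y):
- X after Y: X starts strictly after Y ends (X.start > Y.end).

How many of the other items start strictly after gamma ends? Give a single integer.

Target gamma = [t=165, t=638].
alpha [t=1132, t=1146] → after → counts.
beta [t=794, t=808] → after → counts.
delta [t=587, t=615] → during → no.
mu [t=587, t=1132] → overlapped-by → no.
theta [t=587, t=1108] → overlapped-by → no.
zeta [t=395, t=904] → overlapped-by → no.
Total: 2.

2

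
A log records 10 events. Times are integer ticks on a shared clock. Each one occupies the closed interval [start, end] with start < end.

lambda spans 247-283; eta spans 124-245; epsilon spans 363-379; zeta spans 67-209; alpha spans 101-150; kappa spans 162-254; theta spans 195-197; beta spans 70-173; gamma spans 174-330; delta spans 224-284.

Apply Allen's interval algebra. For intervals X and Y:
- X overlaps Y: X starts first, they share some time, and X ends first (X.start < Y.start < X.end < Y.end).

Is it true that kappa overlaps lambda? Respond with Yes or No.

kappa = [162, 254], lambda = [247, 283].
Actual relation of kappa to lambda: overlaps.
Asked whether 'overlaps' holds → Yes.

Yes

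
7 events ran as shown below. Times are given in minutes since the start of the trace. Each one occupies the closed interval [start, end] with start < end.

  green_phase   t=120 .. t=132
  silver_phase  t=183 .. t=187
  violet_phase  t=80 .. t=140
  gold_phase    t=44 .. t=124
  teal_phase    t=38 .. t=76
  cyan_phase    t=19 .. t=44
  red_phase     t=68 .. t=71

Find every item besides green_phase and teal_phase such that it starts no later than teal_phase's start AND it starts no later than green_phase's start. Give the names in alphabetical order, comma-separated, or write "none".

cyan_phase

Conditions: its start is no later than teal_phase's start (X.start <= t=38) AND its start is no later than green_phase's start (X.start <= t=120).
cyan_phase: start t=19 <= t=38? ✓; start t=19 <= t=120? ✓ → yes.
gold_phase: start t=44 <= t=38? ✗; start t=44 <= t=120? ✓ → no.
red_phase: start t=68 <= t=38? ✗; start t=68 <= t=120? ✓ → no.
silver_phase: start t=183 <= t=38? ✗; start t=183 <= t=120? ✗ → no.
violet_phase: start t=80 <= t=38? ✗; start t=80 <= t=120? ✓ → no.
Result: cyan_phase.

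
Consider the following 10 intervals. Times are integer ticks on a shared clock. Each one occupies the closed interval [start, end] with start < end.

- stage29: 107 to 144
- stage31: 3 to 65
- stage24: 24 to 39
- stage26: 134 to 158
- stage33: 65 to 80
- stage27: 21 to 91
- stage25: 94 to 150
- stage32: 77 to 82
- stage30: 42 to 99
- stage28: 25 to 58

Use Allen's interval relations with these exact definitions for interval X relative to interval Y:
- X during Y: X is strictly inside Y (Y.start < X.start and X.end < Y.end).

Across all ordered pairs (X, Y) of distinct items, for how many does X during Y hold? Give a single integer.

Checking all 90 ordered pairs for relation 'during'; matching pairs in alphabetical order:
(stage24, stage27): stage24 during stage27 ✓
(stage24, stage31): stage24 during stage31 ✓
(stage28, stage27): stage28 during stage27 ✓
(stage28, stage31): stage28 during stage31 ✓
(stage29, stage25): stage29 during stage25 ✓
(stage32, stage27): stage32 during stage27 ✓
(stage32, stage30): stage32 during stage30 ✓
(stage33, stage27): stage33 during stage27 ✓
(stage33, stage30): stage33 during stage30 ✓
Count: 9.

9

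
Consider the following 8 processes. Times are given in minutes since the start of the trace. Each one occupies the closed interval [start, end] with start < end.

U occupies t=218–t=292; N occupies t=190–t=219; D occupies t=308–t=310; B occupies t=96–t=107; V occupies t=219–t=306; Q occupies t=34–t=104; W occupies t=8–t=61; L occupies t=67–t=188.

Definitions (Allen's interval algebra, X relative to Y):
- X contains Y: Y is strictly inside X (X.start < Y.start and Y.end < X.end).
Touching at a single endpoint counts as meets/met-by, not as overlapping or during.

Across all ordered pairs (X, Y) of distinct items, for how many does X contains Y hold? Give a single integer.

1

Checking all 56 ordered pairs for relation 'contains'; matching pairs in alphabetical order:
(L, B): L contains B ✓
Count: 1.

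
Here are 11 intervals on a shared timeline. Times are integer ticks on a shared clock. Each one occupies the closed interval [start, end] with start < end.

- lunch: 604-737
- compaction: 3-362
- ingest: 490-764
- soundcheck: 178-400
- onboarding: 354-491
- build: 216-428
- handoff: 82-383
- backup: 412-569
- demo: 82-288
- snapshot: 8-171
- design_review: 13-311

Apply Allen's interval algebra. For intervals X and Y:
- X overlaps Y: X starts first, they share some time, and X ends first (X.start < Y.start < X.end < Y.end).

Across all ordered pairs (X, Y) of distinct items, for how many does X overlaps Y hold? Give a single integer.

Checking all 110 ordered pairs for relation 'overlaps'; matching pairs in alphabetical order:
(backup, ingest): backup overlaps ingest ✓
(build, backup): build overlaps backup ✓
(build, onboarding): build overlaps onboarding ✓
(compaction, build): compaction overlaps build ✓
(compaction, handoff): compaction overlaps handoff ✓
(compaction, onboarding): compaction overlaps onboarding ✓
(compaction, soundcheck): compaction overlaps soundcheck ✓
(demo, build): demo overlaps build ✓
(demo, soundcheck): demo overlaps soundcheck ✓
(design_review, build): design_review overlaps build ✓
(design_review, handoff): design_review overlaps handoff ✓
(design_review, soundcheck): design_review overlaps soundcheck ✓
(handoff, build): handoff overlaps build ✓
(handoff, onboarding): handoff overlaps onboarding ✓
(handoff, soundcheck): handoff overlaps soundcheck ✓
(onboarding, backup): onboarding overlaps backup ✓
(onboarding, ingest): onboarding overlaps ingest ✓
(snapshot, demo): snapshot overlaps demo ✓
(snapshot, design_review): snapshot overlaps design_review ✓
(snapshot, handoff): snapshot overlaps handoff ✓
(soundcheck, build): soundcheck overlaps build ✓
(soundcheck, onboarding): soundcheck overlaps onboarding ✓
Count: 22.

22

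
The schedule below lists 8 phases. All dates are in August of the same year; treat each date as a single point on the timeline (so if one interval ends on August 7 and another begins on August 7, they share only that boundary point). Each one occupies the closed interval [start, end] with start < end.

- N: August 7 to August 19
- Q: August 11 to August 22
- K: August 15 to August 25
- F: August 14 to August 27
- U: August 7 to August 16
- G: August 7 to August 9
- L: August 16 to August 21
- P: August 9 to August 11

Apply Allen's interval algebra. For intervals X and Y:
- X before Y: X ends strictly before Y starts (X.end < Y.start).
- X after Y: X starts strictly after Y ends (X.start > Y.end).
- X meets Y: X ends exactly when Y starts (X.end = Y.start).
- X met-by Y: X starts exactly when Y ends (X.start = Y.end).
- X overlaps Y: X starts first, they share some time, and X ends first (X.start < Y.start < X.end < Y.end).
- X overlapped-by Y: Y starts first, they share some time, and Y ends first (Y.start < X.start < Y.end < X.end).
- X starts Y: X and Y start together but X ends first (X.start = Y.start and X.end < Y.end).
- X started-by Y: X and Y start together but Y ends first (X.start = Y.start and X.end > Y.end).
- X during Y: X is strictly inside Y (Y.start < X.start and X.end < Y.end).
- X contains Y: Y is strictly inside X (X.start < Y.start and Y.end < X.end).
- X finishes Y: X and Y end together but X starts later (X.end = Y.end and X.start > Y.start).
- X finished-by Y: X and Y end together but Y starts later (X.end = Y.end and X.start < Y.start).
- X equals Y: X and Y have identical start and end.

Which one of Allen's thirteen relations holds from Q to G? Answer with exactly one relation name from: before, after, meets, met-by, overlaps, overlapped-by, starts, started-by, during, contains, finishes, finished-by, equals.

after

Q = [August 11, August 22]; G = [August 7, August 9].
Compare endpoints: Q.start > G.start, Q.start > G.end, Q.end > G.start, Q.end > G.end.
That pattern is 'after'.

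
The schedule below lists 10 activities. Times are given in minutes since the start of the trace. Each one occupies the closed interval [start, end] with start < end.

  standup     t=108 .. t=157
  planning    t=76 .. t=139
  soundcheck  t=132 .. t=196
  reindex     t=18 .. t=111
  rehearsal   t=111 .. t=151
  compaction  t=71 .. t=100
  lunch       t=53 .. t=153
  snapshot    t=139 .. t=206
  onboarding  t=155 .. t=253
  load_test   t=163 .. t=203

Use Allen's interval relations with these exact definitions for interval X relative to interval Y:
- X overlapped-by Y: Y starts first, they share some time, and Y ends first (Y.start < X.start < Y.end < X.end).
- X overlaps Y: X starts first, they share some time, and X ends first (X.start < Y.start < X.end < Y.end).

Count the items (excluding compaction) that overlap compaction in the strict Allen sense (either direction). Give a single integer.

1

Target compaction = [t=71, t=100].
load_test [t=163, t=203] → after → no.
lunch [t=53, t=153] → contains → no.
onboarding [t=155, t=253] → after → no.
planning [t=76, t=139] → overlapped-by → counts.
rehearsal [t=111, t=151] → after → no.
reindex [t=18, t=111] → contains → no.
snapshot [t=139, t=206] → after → no.
soundcheck [t=132, t=196] → after → no.
standup [t=108, t=157] → after → no.
Total: 1.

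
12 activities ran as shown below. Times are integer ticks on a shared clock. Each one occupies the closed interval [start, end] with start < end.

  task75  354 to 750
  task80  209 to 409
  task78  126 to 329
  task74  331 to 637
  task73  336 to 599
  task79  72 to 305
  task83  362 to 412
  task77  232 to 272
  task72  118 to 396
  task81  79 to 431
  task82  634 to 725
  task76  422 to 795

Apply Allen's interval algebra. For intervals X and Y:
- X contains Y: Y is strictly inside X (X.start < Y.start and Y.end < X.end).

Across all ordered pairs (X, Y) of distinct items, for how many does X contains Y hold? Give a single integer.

Checking all 132 ordered pairs for relation 'contains'; matching pairs in alphabetical order:
(task72, task77): task72 contains task77 ✓
(task72, task78): task72 contains task78 ✓
(task73, task83): task73 contains task83 ✓
(task74, task73): task74 contains task73 ✓
(task74, task83): task74 contains task83 ✓
(task75, task82): task75 contains task82 ✓
(task75, task83): task75 contains task83 ✓
(task76, task82): task76 contains task82 ✓
(task78, task77): task78 contains task77 ✓
(task79, task77): task79 contains task77 ✓
(task80, task77): task80 contains task77 ✓
(task81, task72): task81 contains task72 ✓
(task81, task77): task81 contains task77 ✓
(task81, task78): task81 contains task78 ✓
(task81, task80): task81 contains task80 ✓
(task81, task83): task81 contains task83 ✓
Count: 16.

16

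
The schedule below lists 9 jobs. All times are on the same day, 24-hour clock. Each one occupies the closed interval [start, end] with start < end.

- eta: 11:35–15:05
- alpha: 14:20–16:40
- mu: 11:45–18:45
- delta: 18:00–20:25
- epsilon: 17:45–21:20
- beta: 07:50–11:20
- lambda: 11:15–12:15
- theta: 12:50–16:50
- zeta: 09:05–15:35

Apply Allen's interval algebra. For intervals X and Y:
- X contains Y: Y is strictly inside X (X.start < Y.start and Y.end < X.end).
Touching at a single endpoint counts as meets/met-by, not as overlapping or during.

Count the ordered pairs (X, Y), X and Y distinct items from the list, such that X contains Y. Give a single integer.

Checking all 72 ordered pairs for relation 'contains'; matching pairs in alphabetical order:
(epsilon, delta): epsilon contains delta ✓
(mu, alpha): mu contains alpha ✓
(mu, theta): mu contains theta ✓
(theta, alpha): theta contains alpha ✓
(zeta, eta): zeta contains eta ✓
(zeta, lambda): zeta contains lambda ✓
Count: 6.

6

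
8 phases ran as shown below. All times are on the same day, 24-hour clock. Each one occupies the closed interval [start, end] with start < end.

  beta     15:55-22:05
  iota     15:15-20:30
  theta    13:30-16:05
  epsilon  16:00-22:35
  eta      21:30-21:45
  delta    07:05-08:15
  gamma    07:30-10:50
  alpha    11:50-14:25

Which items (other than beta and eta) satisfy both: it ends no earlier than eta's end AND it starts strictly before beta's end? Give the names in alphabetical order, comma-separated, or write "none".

Conditions: its end is no earlier than eta's end (X.end >= 21:45) AND its start is strictly before beta's end (X.start < 22:05).
alpha: end 14:25 >= 21:45? ✗; start 11:50 < 22:05? ✓ → no.
delta: end 08:15 >= 21:45? ✗; start 07:05 < 22:05? ✓ → no.
epsilon: end 22:35 >= 21:45? ✓; start 16:00 < 22:05? ✓ → yes.
gamma: end 10:50 >= 21:45? ✗; start 07:30 < 22:05? ✓ → no.
iota: end 20:30 >= 21:45? ✗; start 15:15 < 22:05? ✓ → no.
theta: end 16:05 >= 21:45? ✗; start 13:30 < 22:05? ✓ → no.
Result: epsilon.

epsilon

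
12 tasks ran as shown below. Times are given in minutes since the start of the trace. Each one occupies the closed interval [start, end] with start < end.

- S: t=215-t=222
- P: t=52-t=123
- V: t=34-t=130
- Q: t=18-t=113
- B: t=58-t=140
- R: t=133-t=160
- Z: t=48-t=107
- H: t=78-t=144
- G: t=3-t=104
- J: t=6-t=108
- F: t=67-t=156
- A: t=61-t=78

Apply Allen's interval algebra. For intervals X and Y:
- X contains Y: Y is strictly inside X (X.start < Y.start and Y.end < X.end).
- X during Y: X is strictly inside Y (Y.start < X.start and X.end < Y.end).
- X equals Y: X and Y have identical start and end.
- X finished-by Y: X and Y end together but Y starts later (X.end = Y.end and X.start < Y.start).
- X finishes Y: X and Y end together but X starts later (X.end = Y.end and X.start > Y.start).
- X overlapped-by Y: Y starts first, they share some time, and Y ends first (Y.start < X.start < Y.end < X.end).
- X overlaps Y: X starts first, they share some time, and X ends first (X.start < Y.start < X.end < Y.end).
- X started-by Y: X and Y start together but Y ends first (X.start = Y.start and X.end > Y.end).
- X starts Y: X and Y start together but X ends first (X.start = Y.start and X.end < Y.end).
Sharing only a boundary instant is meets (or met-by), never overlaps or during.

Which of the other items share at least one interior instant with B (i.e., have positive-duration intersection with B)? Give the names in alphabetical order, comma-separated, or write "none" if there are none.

A, F, G, H, J, P, Q, R, V, Z

Target B = [t=58, t=140].
A [t=61, t=78] → during → yes.
F [t=67, t=156] → overlapped-by → yes.
G [t=3, t=104] → overlaps → yes.
H [t=78, t=144] → overlapped-by → yes.
J [t=6, t=108] → overlaps → yes.
P [t=52, t=123] → overlaps → yes.
Q [t=18, t=113] → overlaps → yes.
R [t=133, t=160] → overlapped-by → yes.
S [t=215, t=222] → after → no.
V [t=34, t=130] → overlaps → yes.
Z [t=48, t=107] → overlaps → yes.
Result: A, F, G, H, J, P, Q, R, V, Z.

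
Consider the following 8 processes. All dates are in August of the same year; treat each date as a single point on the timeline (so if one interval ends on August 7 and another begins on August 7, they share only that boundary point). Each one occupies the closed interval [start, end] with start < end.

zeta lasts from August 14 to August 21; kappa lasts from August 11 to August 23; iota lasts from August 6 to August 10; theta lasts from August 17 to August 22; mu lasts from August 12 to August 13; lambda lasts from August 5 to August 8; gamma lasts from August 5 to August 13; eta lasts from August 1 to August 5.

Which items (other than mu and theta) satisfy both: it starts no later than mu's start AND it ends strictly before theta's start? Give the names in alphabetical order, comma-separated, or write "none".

Conditions: its start is no later than mu's start (X.start <= August 12) AND its end is strictly before theta's start (X.end < August 17).
eta: start August 1 <= August 12? ✓; end August 5 < August 17? ✓ → yes.
gamma: start August 5 <= August 12? ✓; end August 13 < August 17? ✓ → yes.
iota: start August 6 <= August 12? ✓; end August 10 < August 17? ✓ → yes.
kappa: start August 11 <= August 12? ✓; end August 23 < August 17? ✗ → no.
lambda: start August 5 <= August 12? ✓; end August 8 < August 17? ✓ → yes.
zeta: start August 14 <= August 12? ✗; end August 21 < August 17? ✗ → no.
Result: eta, gamma, iota, lambda.

eta, gamma, iota, lambda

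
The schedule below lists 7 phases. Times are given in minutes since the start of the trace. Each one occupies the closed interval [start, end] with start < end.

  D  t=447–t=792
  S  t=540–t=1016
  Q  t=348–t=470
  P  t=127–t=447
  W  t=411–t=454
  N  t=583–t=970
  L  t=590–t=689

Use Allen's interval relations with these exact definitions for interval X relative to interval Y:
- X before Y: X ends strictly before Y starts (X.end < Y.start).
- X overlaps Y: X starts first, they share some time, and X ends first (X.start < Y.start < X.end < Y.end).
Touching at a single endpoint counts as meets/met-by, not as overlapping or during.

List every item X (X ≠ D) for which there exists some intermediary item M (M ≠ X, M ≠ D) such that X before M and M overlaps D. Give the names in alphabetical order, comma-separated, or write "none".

Target D = [t=447, t=792].
Intermediaries M with M overlaps D: Q, W.
Via Q — items with X before Q: none.
Via W — items with X before W: none.
Union: none.

none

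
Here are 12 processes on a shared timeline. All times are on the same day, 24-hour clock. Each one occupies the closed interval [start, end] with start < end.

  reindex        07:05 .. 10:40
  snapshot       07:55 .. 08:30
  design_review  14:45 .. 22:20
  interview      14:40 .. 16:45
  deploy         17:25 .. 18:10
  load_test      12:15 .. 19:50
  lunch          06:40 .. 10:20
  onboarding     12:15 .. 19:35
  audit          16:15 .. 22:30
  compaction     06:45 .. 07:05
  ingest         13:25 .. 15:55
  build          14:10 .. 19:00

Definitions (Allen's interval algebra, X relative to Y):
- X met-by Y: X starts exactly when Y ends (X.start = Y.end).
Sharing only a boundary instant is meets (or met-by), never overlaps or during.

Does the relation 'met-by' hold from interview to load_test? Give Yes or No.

interview = [14:40, 16:45], load_test = [12:15, 19:50].
Actual relation of interview to load_test: during.
Asked whether 'met-by' holds → No.

No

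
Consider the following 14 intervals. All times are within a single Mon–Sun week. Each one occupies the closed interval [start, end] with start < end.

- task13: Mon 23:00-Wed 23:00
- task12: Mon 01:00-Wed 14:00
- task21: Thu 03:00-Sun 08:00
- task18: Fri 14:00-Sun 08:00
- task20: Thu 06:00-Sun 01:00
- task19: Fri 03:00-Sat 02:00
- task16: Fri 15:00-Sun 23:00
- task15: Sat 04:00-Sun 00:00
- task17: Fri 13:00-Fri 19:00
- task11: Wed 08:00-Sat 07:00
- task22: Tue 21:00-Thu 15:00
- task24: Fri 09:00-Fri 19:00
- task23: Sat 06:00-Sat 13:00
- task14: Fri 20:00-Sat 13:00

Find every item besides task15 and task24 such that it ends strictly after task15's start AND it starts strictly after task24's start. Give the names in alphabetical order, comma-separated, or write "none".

task14, task16, task18, task23

Conditions: its end is strictly after task15's start (X.end > Sat 04:00) AND its start is strictly after task24's start (X.start > Fri 09:00).
task11: end Sat 07:00 > Sat 04:00? ✓; start Wed 08:00 > Fri 09:00? ✗ → no.
task12: end Wed 14:00 > Sat 04:00? ✗; start Mon 01:00 > Fri 09:00? ✗ → no.
task13: end Wed 23:00 > Sat 04:00? ✗; start Mon 23:00 > Fri 09:00? ✗ → no.
task14: end Sat 13:00 > Sat 04:00? ✓; start Fri 20:00 > Fri 09:00? ✓ → yes.
task16: end Sun 23:00 > Sat 04:00? ✓; start Fri 15:00 > Fri 09:00? ✓ → yes.
task17: end Fri 19:00 > Sat 04:00? ✗; start Fri 13:00 > Fri 09:00? ✓ → no.
task18: end Sun 08:00 > Sat 04:00? ✓; start Fri 14:00 > Fri 09:00? ✓ → yes.
task19: end Sat 02:00 > Sat 04:00? ✗; start Fri 03:00 > Fri 09:00? ✗ → no.
task20: end Sun 01:00 > Sat 04:00? ✓; start Thu 06:00 > Fri 09:00? ✗ → no.
task21: end Sun 08:00 > Sat 04:00? ✓; start Thu 03:00 > Fri 09:00? ✗ → no.
task22: end Thu 15:00 > Sat 04:00? ✗; start Tue 21:00 > Fri 09:00? ✗ → no.
task23: end Sat 13:00 > Sat 04:00? ✓; start Sat 06:00 > Fri 09:00? ✓ → yes.
Result: task14, task16, task18, task23.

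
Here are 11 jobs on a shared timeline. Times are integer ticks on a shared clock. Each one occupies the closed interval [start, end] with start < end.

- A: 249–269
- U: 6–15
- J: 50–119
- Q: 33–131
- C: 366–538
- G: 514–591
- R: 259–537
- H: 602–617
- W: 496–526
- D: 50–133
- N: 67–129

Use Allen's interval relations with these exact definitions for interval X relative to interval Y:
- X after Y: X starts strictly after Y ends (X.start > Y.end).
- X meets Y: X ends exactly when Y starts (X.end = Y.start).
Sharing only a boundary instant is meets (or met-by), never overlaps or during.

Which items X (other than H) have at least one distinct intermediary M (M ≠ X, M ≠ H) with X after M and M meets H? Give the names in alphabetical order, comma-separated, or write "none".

none

Target H = [602, 617].
Intermediaries M with M meets H: none.
Union: none.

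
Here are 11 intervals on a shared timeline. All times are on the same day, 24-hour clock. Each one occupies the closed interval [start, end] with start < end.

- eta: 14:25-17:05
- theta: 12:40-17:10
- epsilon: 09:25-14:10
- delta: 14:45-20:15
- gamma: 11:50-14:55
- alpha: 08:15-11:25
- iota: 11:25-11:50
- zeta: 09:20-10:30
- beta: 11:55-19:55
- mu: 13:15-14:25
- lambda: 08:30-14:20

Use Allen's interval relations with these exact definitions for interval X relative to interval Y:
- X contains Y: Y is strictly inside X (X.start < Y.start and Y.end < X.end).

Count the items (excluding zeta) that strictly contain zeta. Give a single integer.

Target zeta = [09:20, 10:30].
alpha [08:15, 11:25] → contains → counts.
beta [11:55, 19:55] → after → no.
delta [14:45, 20:15] → after → no.
epsilon [09:25, 14:10] → overlapped-by → no.
eta [14:25, 17:05] → after → no.
gamma [11:50, 14:55] → after → no.
iota [11:25, 11:50] → after → no.
lambda [08:30, 14:20] → contains → counts.
mu [13:15, 14:25] → after → no.
theta [12:40, 17:10] → after → no.
Total: 2.

2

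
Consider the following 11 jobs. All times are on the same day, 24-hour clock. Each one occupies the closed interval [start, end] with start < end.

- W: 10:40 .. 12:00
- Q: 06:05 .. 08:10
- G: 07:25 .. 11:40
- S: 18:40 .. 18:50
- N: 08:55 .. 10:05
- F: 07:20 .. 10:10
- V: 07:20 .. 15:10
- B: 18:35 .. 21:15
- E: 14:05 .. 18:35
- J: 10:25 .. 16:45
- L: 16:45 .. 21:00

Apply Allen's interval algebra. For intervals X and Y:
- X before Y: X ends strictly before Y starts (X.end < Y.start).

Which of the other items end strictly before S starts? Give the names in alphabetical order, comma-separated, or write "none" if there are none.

E, F, G, J, N, Q, V, W

Target S = [18:40, 18:50].
B [18:35, 21:15] → contains → no.
E [14:05, 18:35] → before → yes.
F [07:20, 10:10] → before → yes.
G [07:25, 11:40] → before → yes.
J [10:25, 16:45] → before → yes.
L [16:45, 21:00] → contains → no.
N [08:55, 10:05] → before → yes.
Q [06:05, 08:10] → before → yes.
V [07:20, 15:10] → before → yes.
W [10:40, 12:00] → before → yes.
Result: E, F, G, J, N, Q, V, W.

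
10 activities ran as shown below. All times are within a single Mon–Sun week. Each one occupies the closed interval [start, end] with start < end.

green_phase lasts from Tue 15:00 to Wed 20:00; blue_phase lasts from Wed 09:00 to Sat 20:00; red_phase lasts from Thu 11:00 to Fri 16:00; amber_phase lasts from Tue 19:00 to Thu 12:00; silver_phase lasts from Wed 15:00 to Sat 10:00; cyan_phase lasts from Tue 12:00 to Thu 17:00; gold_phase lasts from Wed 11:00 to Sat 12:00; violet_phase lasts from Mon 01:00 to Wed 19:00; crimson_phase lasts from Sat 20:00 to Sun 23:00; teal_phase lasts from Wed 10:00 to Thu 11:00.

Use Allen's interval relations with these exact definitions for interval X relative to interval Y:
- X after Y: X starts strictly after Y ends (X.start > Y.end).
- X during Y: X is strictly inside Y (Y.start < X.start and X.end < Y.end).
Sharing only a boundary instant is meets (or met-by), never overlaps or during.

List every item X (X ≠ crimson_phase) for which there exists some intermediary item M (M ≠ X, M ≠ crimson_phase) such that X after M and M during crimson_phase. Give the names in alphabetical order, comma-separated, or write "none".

none

Target crimson_phase = [Sat 20:00, Sun 23:00].
Intermediaries M with M during crimson_phase: none.
Union: none.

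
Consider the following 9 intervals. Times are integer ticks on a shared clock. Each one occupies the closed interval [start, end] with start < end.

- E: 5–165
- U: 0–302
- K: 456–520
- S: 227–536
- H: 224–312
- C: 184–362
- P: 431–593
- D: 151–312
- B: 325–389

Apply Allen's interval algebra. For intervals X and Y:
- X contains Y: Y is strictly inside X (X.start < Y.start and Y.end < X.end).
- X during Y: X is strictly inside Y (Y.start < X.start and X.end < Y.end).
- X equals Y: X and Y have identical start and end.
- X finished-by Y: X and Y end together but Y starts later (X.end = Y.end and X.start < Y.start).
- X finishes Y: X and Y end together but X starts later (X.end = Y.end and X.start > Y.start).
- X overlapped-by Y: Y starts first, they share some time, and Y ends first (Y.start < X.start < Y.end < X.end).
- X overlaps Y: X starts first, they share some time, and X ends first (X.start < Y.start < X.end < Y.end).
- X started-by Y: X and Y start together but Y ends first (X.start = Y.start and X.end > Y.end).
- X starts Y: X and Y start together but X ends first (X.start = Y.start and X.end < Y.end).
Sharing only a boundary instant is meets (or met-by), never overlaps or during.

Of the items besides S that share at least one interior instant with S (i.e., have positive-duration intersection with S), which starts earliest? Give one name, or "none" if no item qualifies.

Target S = [227, 536].
B [325, 389] → during → candidate.
C [184, 362] → overlaps → candidate.
D [151, 312] → overlaps → candidate.
E [5, 165] → before → excluded.
H [224, 312] → overlaps → candidate.
K [456, 520] → during → candidate.
P [431, 593] → overlapped-by → candidate.
U [0, 302] → overlaps → candidate.
Among candidates, earliest start is 0 → U.

U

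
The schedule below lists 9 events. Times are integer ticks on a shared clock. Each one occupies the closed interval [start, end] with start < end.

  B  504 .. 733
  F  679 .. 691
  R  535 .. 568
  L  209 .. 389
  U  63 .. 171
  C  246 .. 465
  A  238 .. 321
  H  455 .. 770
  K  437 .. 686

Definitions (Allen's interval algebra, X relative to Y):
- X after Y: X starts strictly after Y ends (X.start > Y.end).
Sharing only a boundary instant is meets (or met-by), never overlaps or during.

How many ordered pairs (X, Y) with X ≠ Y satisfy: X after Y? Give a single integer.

22

Checking all 72 ordered pairs for relation 'after'; matching pairs in alphabetical order:
(A, U): A after U ✓
(B, A): B after A ✓
(B, C): B after C ✓
(B, L): B after L ✓
(B, U): B after U ✓
(C, U): C after U ✓
(F, A): F after A ✓
(F, C): F after C ✓
(F, L): F after L ✓
(F, R): F after R ✓
(F, U): F after U ✓
(H, A): H after A ✓
(H, L): H after L ✓
(H, U): H after U ✓
(K, A): K after A ✓
(K, L): K after L ✓
(K, U): K after U ✓
(L, U): L after U ✓
(R, A): R after A ✓
(R, C): R after C ✓
(R, L): R after L ✓
(R, U): R after U ✓
Count: 22.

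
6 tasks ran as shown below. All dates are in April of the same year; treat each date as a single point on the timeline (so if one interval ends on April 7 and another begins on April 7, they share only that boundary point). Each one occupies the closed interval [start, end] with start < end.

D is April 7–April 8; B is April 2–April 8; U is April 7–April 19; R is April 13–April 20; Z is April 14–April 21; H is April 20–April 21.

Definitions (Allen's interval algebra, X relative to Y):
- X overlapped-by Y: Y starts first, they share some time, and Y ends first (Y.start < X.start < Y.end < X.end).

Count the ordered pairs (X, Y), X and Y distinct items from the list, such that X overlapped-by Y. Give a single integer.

Checking all 30 ordered pairs for relation 'overlapped-by'; matching pairs in alphabetical order:
(R, U): R overlapped-by U ✓
(U, B): U overlapped-by B ✓
(Z, R): Z overlapped-by R ✓
(Z, U): Z overlapped-by U ✓
Count: 4.

4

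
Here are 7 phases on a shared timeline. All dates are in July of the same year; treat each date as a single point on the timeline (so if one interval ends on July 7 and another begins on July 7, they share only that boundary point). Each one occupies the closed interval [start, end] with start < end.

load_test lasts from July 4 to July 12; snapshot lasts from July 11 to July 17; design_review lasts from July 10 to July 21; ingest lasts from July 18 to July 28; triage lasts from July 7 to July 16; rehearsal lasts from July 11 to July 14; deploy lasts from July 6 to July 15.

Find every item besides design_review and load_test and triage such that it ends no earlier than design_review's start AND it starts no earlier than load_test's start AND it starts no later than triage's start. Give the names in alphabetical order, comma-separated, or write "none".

Conditions: its end is no earlier than design_review's start (X.end >= July 10) AND its start is no earlier than load_test's start (X.start >= July 4) AND its start is no later than triage's start (X.start <= July 7).
deploy: end July 15 >= July 10? ✓; start July 6 >= July 4? ✓; start July 6 <= July 7? ✓ → yes.
ingest: end July 28 >= July 10? ✓; start July 18 >= July 4? ✓; start July 18 <= July 7? ✗ → no.
rehearsal: end July 14 >= July 10? ✓; start July 11 >= July 4? ✓; start July 11 <= July 7? ✗ → no.
snapshot: end July 17 >= July 10? ✓; start July 11 >= July 4? ✓; start July 11 <= July 7? ✗ → no.
Result: deploy.

deploy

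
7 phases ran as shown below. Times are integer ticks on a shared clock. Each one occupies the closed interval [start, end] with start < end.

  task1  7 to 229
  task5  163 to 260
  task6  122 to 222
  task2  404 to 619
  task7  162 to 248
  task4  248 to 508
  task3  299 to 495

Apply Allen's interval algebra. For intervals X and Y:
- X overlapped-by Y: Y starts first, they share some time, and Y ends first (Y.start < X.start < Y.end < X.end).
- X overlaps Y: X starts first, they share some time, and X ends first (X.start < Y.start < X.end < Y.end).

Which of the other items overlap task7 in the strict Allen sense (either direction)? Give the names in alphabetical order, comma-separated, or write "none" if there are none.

task1, task5, task6

Target task7 = [162, 248].
task1 [7, 229] → overlaps → yes.
task2 [404, 619] → after → no.
task3 [299, 495] → after → no.
task4 [248, 508] → met-by → no.
task5 [163, 260] → overlapped-by → yes.
task6 [122, 222] → overlaps → yes.
Result: task1, task5, task6.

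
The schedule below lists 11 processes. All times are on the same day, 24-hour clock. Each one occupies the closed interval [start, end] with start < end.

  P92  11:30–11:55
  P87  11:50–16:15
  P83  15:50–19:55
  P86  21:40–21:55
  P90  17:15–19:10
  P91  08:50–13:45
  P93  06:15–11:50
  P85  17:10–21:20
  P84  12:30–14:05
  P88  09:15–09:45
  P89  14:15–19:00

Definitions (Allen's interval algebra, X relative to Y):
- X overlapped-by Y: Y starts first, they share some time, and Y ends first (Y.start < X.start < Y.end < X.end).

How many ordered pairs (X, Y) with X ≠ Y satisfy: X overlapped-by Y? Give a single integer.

Checking all 110 ordered pairs for relation 'overlapped-by'; matching pairs in alphabetical order:
(P83, P87): P83 overlapped-by P87 ✓
(P83, P89): P83 overlapped-by P89 ✓
(P84, P91): P84 overlapped-by P91 ✓
(P85, P83): P85 overlapped-by P83 ✓
(P85, P89): P85 overlapped-by P89 ✓
(P87, P91): P87 overlapped-by P91 ✓
(P87, P92): P87 overlapped-by P92 ✓
(P89, P87): P89 overlapped-by P87 ✓
(P90, P89): P90 overlapped-by P89 ✓
(P91, P93): P91 overlapped-by P93 ✓
(P92, P93): P92 overlapped-by P93 ✓
Count: 11.

11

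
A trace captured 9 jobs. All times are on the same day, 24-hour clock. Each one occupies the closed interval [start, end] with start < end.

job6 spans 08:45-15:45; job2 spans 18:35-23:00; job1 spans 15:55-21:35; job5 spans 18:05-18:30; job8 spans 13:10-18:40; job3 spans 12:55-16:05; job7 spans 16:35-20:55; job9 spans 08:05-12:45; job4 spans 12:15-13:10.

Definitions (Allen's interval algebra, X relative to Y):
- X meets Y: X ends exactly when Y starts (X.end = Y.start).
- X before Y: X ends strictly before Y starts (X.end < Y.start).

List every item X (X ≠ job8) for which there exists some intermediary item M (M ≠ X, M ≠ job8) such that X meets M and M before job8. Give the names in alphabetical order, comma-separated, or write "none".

none

Target job8 = [13:10, 18:40].
Intermediaries M with M before job8: job9.
Via job9 — items with X meets job9: none.
Union: none.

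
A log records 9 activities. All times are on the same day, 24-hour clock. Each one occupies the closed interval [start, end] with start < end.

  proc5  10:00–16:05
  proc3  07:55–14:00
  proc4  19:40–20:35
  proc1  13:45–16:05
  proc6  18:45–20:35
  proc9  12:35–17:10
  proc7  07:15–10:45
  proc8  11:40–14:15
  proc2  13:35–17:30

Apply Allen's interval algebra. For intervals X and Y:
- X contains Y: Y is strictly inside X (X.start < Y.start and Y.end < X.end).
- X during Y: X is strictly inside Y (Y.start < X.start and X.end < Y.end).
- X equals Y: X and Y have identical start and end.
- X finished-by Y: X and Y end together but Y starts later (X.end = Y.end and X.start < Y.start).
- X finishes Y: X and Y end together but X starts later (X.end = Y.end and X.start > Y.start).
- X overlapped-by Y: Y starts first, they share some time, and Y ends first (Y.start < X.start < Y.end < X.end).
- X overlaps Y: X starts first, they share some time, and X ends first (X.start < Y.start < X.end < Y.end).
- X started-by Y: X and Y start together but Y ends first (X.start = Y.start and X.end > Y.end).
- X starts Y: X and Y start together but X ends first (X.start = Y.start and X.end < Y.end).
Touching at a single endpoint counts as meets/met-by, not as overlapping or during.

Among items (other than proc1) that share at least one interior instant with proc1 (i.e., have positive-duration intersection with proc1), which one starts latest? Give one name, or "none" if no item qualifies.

Target proc1 = [13:45, 16:05].
proc2 [13:35, 17:30] → contains → candidate.
proc3 [07:55, 14:00] → overlaps → candidate.
proc4 [19:40, 20:35] → after → excluded.
proc5 [10:00, 16:05] → finished-by → candidate.
proc6 [18:45, 20:35] → after → excluded.
proc7 [07:15, 10:45] → before → excluded.
proc8 [11:40, 14:15] → overlaps → candidate.
proc9 [12:35, 17:10] → contains → candidate.
Among candidates, latest start is 13:35 → proc2.

proc2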